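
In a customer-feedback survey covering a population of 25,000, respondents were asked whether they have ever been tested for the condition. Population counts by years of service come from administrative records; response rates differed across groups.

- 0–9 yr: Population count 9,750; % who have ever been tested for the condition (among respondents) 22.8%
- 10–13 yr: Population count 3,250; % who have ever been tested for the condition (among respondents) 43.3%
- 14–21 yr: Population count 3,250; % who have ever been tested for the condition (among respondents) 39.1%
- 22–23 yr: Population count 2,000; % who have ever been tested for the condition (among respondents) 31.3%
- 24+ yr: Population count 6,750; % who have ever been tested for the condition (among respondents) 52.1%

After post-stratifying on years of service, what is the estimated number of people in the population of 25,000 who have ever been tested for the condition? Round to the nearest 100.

Estimated count per cell = population count × respondent percentage:
  0–9 yr: 9,750 × 22.8% = 2223
  10–13 yr: 3,250 × 43.3% = 1407.25
  14–21 yr: 3,250 × 39.1% = 1270.75
  22–23 yr: 2,000 × 31.3% = 626
  24+ yr: 6,750 × 52.1% = 3516.75
Estimated total = 9043.75 → 9,000.

9,000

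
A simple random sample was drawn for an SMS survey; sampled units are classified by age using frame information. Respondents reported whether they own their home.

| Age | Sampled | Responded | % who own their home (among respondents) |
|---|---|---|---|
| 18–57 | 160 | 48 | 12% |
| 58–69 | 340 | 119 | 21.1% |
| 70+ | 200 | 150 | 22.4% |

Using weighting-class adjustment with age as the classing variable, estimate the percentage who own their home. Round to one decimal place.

Class response rates: 18–57 48/160 = 30%, 58–69 119/340 = 35%, 70+ 150/200 = 75%.
With weight = n_sampled/n_responded per class, the weighted class total is n_sampled:
  18–57: 160 × 12 = 1920
  58–69: 340 × 21.1 = 7174
  70+: 200 × 22.4 = 4480
Adjusted estimate = 13,574 / 700 = 19.3914 → 19.4%.

19.4%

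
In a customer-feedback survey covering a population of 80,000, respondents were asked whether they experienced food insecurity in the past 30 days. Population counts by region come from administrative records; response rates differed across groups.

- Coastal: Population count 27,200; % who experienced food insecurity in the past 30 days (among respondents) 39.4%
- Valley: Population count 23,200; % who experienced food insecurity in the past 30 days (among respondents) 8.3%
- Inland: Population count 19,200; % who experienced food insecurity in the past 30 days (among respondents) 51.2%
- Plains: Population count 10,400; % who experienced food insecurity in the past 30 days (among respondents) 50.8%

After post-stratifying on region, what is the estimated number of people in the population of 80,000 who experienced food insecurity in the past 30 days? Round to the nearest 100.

Estimated count per cell = population count × respondent percentage:
  Coastal: 27,200 × 39.4% = 10716.8
  Valley: 23,200 × 8.3% = 1925.6
  Inland: 19,200 × 51.2% = 9830.4
  Plains: 10,400 × 50.8% = 5283.2
Estimated total = 27,756 → 27,800.

27,800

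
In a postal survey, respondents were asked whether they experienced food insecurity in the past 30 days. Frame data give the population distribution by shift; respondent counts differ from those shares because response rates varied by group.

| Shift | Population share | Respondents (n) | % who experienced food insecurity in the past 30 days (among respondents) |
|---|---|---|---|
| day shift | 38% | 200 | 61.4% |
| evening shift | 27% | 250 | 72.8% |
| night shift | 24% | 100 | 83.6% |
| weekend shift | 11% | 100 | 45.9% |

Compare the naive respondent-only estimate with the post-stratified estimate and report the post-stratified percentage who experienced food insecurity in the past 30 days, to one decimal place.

Without adjustment, the pooled respondent share is:
  (200/650)×61.4 + (250/650)×72.8 + (100/650)×83.6 + (100/650)×45.9 = 66.8154%
Post-stratified estimate weights by population shares:
  0.38×61.4 + 0.27×72.8 + 0.24×83.6 + 0.11×45.9 = 68.101%

68.1%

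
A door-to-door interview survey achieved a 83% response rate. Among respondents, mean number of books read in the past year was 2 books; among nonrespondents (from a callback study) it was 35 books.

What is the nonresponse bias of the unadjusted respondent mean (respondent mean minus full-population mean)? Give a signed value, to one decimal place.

Nonresponse fraction = 1 − 0.83 = 0.17.
Bias = (nonresponse fraction) × (respondent mean − nonrespondent mean)
     = 0.17 × (2 − 35) = 0.17 × -33 = -5.61.

-5.6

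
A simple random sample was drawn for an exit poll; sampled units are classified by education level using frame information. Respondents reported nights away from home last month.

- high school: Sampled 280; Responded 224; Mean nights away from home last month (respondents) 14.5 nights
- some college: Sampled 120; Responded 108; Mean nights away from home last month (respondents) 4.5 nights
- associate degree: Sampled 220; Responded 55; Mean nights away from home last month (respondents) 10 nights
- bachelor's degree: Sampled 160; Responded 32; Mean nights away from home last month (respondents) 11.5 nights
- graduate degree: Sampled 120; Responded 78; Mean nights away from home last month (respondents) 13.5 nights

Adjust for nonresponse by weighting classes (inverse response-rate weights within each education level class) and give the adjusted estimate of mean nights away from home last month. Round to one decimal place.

11.4

Response rates by class: high school 224/280 = 80%, some college 108/120 = 90%, associate degree 55/220 = 25%, bachelor's degree 32/160 = 20%, graduate degree 78/120 = 65%.
Weighting each respondent by the inverse class response rate inflates each class back to its sampled size, so the class weight is n_sampled:
  high school: 280 × 14.5 = 4060
  some college: 120 × 4.5 = 540
  associate degree: 220 × 10 = 2200
  bachelor's degree: 160 × 11.5 = 1840
  graduate degree: 120 × 13.5 = 1620
Adjusted estimate = 10,260 / 900 = 11.4 → 11.4.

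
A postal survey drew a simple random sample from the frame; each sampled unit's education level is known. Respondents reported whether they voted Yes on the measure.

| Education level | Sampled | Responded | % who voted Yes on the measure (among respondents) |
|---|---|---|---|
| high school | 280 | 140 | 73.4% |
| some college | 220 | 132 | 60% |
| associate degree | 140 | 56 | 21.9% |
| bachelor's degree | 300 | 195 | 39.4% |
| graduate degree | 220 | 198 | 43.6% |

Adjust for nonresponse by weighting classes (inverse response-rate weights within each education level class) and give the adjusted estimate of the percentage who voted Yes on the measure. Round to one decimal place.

50.2%

Class response rates: high school 140/280 = 50%, some college 132/220 = 60%, associate degree 56/140 = 40%, bachelor's degree 195/300 = 65%, graduate degree 198/220 = 90%.
With weight = n_sampled/n_responded per class, the weighted class total is n_sampled:
  high school: 280 × 73.4 = 20,552
  some college: 220 × 60 = 13,200
  associate degree: 140 × 21.9 = 3066
  bachelor's degree: 300 × 39.4 = 11,820
  graduate degree: 220 × 43.6 = 9592
Adjusted estimate = 58,230 / 1,160 = 50.1983 → 50.2%.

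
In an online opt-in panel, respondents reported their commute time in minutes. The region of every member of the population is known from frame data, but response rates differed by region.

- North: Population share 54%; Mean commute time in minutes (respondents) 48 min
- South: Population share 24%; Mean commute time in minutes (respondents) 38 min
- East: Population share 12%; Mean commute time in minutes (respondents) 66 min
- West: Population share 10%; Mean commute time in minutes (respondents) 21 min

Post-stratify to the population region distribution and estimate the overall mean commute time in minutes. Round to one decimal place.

45.1

Each cell contributes population-share × respondent value:
  North: 0.54 × 48 = 25.92
  South: 0.24 × 38 = 9.12
  East: 0.12 × 66 = 7.92
  West: 0.1 × 21 = 2.1
Post-stratified estimate = 45.06 → 45.1.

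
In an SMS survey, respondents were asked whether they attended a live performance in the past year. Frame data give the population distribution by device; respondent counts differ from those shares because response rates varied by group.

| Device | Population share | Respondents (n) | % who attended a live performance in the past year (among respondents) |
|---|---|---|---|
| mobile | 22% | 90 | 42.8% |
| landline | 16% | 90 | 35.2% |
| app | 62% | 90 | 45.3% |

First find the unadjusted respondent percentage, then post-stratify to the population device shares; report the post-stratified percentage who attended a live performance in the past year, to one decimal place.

43.1%

Naive respondent-only estimate (weights = respondent counts):
  (90/270)×42.8 + (90/270)×35.2 + (90/270)×45.3 = 41.1%
Reweighting by population device shares:
  0.22×42.8 + 0.16×35.2 + 0.62×45.3 = 43.134%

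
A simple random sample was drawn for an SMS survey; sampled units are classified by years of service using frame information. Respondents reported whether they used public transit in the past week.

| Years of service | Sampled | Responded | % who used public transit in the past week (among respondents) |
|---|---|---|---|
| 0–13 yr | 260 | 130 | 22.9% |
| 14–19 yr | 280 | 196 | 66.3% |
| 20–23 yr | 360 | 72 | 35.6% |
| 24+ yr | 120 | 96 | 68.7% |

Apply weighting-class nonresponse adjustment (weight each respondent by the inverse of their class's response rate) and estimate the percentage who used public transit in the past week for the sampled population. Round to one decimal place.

44.7%

Response rates by class: 0–13 yr 130/260 = 50%, 14–19 yr 196/280 = 70%, 20–23 yr 72/360 = 20%, 24+ yr 96/120 = 80%.
Weighting each respondent by the inverse class response rate inflates each class back to its sampled size, so the class weight is n_sampled:
  0–13 yr: 260 × 22.9 = 5954
  14–19 yr: 280 × 66.3 = 18,564
  20–23 yr: 360 × 35.6 = 12,816
  24+ yr: 120 × 68.7 = 8244
Adjusted estimate = 45,578 / 1,020 = 44.6843 → 44.7%.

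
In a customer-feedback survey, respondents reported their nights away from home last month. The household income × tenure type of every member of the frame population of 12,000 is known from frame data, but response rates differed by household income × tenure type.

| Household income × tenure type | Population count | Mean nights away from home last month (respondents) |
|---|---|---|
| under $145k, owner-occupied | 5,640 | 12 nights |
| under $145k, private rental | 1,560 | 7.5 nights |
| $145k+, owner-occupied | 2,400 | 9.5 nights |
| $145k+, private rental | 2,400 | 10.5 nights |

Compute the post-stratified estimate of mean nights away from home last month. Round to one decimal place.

Each cell contributes population-share × respondent value:
  under $145k, owner-occupied: (5,640/12,000) × 12 = 5.64
  under $145k, private rental: (1,560/12,000) × 7.5 = 0.975
  $145k+, owner-occupied: (2,400/12,000) × 9.5 = 1.9
  $145k+, private rental: (2,400/12,000) × 10.5 = 2.1
Post-stratified estimate = 10.615 → 10.6.

10.6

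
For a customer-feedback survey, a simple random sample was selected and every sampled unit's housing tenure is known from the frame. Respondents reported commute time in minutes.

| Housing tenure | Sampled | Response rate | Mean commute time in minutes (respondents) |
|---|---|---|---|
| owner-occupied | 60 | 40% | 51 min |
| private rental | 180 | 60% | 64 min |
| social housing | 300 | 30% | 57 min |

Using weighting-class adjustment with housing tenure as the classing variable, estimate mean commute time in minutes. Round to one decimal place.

Each respondent's weight = sampled/responded in their class; summing within a class gives n_sampled, so:
  owner-occupied: 60 × 51 = 3060
  private rental: 180 × 64 = 11,520
  social housing: 300 × 57 = 17,100
Adjusted estimate = 31,680 / 540 = 58.6667 → 58.7.

58.7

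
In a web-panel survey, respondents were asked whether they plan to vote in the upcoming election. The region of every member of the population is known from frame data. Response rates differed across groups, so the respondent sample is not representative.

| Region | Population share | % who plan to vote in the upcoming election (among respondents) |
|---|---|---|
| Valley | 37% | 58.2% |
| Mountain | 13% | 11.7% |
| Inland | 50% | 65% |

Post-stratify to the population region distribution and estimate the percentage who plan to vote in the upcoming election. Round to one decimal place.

55.6%

Reweight to the known region distribution:
  Valley: 0.37 × 58.2 = 21.534
  Mountain: 0.13 × 11.7 = 1.521
  Inland: 0.5 × 65 = 32.5
Post-stratified estimate = 55.555 → 55.6%.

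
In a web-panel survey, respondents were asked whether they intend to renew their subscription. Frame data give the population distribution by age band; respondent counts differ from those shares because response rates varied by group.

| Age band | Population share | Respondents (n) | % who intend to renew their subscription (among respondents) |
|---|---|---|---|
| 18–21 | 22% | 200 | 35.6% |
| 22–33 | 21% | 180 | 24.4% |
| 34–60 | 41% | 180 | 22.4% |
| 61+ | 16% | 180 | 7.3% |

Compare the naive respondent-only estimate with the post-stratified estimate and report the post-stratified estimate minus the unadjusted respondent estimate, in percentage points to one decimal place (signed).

Unadjusted (pooled respondent) estimate weights by respondent counts:
  (200/740)×35.6 + (180/740)×24.4 + (180/740)×22.4 + (180/740)×7.3 = 22.7811%
Post-stratifying to population shares instead:
  0.22×35.6 + 0.21×24.4 + 0.41×22.4 + 0.16×7.3 = 23.308%
Difference = 23.308 − 22.7811 = 0.5269 pp.

+0.5 percentage points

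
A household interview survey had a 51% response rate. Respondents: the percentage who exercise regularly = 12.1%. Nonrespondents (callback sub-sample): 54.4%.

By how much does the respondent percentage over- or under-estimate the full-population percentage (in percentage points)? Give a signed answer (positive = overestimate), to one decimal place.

-20.7 percentage points

Nonresponse fraction = 1 − 0.51 = 0.49.
Bias = (nonresponse fraction) × (respondent percentage − nonrespondent percentage)
     = 0.49 × (12.1 − 54.4) = 0.49 × -42.3 = -20.727.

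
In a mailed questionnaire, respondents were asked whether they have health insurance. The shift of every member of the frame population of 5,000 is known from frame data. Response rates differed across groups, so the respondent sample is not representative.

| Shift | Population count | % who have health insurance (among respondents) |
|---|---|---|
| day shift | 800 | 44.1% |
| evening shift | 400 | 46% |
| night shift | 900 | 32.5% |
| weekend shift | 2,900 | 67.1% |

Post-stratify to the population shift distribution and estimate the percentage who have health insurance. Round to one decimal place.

55.5%

Post-stratification weights by population share, not respondent share:
  day shift: (800/5,000) × 44.1 = 7.056
  evening shift: (400/5,000) × 46 = 3.68
  night shift: (900/5,000) × 32.5 = 5.85
  weekend shift: (2,900/5,000) × 67.1 = 38.918
Post-stratified estimate = 55.504 → 55.5%.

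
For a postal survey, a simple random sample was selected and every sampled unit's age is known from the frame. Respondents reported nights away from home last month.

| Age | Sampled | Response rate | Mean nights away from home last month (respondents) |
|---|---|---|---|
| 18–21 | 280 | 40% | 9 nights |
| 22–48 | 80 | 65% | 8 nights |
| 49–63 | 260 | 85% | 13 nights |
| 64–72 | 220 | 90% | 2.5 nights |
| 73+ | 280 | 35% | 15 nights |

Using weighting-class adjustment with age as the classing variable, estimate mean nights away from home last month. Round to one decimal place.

Weighting each respondent by the inverse class response rate inflates each class back to its sampled size, so the class weight is n_sampled:
  18–21: 280 × 9 = 2520
  22–48: 80 × 8 = 640
  49–63: 260 × 13 = 3380
  64–72: 220 × 2.5 = 550
  73+: 280 × 15 = 4200
Adjusted estimate = 11,290 / 1,120 = 10.0804 → 10.1.

10.1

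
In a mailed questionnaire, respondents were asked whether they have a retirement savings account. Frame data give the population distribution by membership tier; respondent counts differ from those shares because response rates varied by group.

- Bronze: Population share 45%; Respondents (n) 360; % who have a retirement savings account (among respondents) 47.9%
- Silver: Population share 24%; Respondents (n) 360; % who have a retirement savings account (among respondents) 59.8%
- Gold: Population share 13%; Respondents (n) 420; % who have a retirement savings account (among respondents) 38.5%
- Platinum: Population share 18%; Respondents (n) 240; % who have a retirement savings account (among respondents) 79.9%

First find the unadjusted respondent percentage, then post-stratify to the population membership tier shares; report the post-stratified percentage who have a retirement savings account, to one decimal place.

Naive respondent-only estimate (weights = respondent counts):
  (360/1380)×47.9 + (360/1380)×59.8 + (420/1380)×38.5 + (240/1380)×79.9 = 53.7087%
Post-stratifying to population shares instead:
  0.45×47.9 + 0.24×59.8 + 0.13×38.5 + 0.18×79.9 = 55.294%

55.3%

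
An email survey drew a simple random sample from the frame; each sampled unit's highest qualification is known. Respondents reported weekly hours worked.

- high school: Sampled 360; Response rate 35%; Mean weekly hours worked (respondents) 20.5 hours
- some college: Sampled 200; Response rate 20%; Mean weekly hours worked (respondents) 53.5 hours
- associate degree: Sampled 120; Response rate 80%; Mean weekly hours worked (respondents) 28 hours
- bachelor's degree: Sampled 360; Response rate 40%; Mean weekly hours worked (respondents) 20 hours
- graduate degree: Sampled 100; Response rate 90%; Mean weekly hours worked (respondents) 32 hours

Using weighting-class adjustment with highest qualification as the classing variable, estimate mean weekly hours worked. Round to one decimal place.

Weighting each respondent by the inverse class response rate inflates each class back to its sampled size, so the class weight is n_sampled:
  high school: 360 × 20.5 = 7380
  some college: 200 × 53.5 = 10,700
  associate degree: 120 × 28 = 3360
  bachelor's degree: 360 × 20 = 7200
  graduate degree: 100 × 32 = 3200
Adjusted estimate = 31,840 / 1,140 = 27.9298 → 27.9.

27.9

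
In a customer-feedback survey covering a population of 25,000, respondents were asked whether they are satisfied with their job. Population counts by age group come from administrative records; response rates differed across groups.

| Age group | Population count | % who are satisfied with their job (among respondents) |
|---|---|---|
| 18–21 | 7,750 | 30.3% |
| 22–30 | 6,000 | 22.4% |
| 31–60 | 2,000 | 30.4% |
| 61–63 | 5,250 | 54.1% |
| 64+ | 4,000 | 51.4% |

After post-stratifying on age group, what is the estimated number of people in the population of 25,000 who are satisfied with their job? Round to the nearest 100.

Apply each group's respondent rate to its population count:
  18–21: 7,750 × 30.3% = 2348.25
  22–30: 6,000 × 22.4% = 1344
  31–60: 2,000 × 30.4% = 608
  61–63: 5,250 × 54.1% = 2840.25
  64+: 4,000 × 51.4% = 2056
Estimated total = 9196.5 → 9,200.

9,200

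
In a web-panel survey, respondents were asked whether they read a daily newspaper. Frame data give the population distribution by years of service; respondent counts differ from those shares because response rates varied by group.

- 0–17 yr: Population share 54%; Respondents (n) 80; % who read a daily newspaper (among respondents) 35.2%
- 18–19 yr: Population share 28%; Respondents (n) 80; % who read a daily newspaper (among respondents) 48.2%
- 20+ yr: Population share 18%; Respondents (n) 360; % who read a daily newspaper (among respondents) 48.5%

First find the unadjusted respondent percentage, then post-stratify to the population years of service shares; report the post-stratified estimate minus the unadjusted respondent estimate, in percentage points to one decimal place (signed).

Naive respondent-only estimate (weights = respondent counts):
  (80/520)×35.2 + (80/520)×48.2 + (360/520)×48.5 = 46.4077%
Reweighting by population years of service shares:
  0.54×35.2 + 0.28×48.2 + 0.18×48.5 = 41.234%
Difference = 41.234 − 46.4077 = -5.1737 pp.

-5.2 percentage points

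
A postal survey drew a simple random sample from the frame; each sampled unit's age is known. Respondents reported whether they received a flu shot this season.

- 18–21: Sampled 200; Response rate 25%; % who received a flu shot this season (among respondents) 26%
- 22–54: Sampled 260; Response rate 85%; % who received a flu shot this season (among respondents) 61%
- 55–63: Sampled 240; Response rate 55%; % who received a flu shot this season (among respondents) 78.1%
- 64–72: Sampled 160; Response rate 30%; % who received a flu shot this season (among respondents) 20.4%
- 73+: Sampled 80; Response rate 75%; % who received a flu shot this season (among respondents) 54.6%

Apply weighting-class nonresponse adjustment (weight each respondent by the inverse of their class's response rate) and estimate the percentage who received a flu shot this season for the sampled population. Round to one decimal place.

Weighting each respondent by the inverse class response rate inflates each class back to its sampled size, so the class weight is n_sampled:
  18–21: 200 × 26 = 5200
  22–54: 260 × 61 = 15,860
  55–63: 240 × 78.1 = 18,744
  64–72: 160 × 20.4 = 3264
  73+: 80 × 54.6 = 4368
Adjusted estimate = 47,436 / 940 = 50.4638 → 50.5%.

50.5%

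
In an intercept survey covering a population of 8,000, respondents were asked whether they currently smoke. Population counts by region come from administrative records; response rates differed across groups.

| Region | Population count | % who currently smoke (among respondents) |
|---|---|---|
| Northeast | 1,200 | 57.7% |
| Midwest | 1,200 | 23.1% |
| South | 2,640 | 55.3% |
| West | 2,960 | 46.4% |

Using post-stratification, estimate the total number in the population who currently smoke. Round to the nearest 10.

Estimated count per cell = population count × respondent percentage:
  Northeast: 1,200 × 57.7% = 692.4
  Midwest: 1,200 × 23.1% = 277.2
  South: 2,640 × 55.3% = 1459.92
  West: 2,960 × 46.4% = 1373.44
Estimated total = 3802.96 → 3,800.

3,800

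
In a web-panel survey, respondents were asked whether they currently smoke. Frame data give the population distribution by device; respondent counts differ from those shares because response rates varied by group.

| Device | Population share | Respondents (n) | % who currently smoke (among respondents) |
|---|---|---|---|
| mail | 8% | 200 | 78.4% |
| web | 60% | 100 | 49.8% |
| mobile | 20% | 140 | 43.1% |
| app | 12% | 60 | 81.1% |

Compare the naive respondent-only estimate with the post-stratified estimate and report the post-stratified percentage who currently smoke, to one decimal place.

Naive respondent-only estimate (weights = respondent counts):
  (200/500)×78.4 + (100/500)×49.8 + (140/500)×43.1 + (60/500)×81.1 = 63.12%
Post-stratifying to population shares instead:
  0.08×78.4 + 0.6×49.8 + 0.2×43.1 + 0.12×81.1 = 54.504%

54.5%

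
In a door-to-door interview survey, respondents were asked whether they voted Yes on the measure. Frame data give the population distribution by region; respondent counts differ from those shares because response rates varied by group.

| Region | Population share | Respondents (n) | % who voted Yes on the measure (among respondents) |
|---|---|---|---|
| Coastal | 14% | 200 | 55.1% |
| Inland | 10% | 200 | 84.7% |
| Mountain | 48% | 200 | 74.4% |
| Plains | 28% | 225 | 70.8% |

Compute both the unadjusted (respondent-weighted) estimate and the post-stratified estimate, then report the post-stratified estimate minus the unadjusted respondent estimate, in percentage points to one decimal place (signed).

+0.5 percentage points

Naive respondent-only estimate (weights = respondent counts):
  (200/825)×55.1 + (200/825)×84.7 + (200/825)×74.4 + (225/825)×70.8 = 71.2364%
Reweighting by population region shares:
  0.14×55.1 + 0.1×84.7 + 0.48×74.4 + 0.28×70.8 = 71.72%
Difference = 71.72 − 71.2364 = 0.4836 pp.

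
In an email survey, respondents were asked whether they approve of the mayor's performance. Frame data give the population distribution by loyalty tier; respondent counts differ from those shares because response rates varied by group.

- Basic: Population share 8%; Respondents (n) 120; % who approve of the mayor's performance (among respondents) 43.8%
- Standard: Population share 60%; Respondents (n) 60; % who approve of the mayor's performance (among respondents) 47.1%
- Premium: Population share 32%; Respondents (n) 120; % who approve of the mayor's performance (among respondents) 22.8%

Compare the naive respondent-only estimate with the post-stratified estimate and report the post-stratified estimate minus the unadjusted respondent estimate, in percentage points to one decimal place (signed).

+3.0 percentage points

Naive respondent-only estimate (weights = respondent counts):
  (120/300)×43.8 + (60/300)×47.1 + (120/300)×22.8 = 36.06%
Post-stratified estimate weights by population shares:
  0.08×43.8 + 0.6×47.1 + 0.32×22.8 = 39.06%
Difference = 39.06 − 36.06 = 3 pp.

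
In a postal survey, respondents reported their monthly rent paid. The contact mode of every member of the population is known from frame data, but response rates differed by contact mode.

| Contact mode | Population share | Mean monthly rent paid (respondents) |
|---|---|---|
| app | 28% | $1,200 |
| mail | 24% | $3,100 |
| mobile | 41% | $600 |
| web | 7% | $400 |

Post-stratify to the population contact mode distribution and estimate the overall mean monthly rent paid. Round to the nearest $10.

Each cell contributes population-share × respondent value:
  app: 0.28 × 1200 = 336
  mail: 0.24 × 3100 = 744
  mobile: 0.41 × 600 = 246
  web: 0.07 × 400 = 28
Post-stratified estimate = 1354 → $1,350.

$1,350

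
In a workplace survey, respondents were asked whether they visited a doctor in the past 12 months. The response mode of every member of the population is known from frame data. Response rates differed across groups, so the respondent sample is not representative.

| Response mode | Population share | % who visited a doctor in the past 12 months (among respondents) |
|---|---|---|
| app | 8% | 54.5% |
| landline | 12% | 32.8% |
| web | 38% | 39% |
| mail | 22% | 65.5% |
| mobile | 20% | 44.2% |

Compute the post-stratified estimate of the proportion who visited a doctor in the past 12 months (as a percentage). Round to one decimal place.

46.4%

Each cell contributes population-share × respondent value:
  app: 0.08 × 54.5 = 4.36
  landline: 0.12 × 32.8 = 3.936
  web: 0.38 × 39 = 14.82
  mail: 0.22 × 65.5 = 14.41
  mobile: 0.2 × 44.2 = 8.84
Post-stratified estimate = 46.366 → 46.4%.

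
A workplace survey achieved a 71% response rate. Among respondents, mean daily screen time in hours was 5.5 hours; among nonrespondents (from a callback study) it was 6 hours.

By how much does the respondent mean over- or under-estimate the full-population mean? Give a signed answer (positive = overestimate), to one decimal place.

Nonresponse fraction = 1 − 0.71 = 0.29.
Bias = (nonresponse fraction) × (respondent mean − nonrespondent mean)
     = 0.29 × (5.5 − 6) = 0.29 × -0.5 = -0.145.

-0.1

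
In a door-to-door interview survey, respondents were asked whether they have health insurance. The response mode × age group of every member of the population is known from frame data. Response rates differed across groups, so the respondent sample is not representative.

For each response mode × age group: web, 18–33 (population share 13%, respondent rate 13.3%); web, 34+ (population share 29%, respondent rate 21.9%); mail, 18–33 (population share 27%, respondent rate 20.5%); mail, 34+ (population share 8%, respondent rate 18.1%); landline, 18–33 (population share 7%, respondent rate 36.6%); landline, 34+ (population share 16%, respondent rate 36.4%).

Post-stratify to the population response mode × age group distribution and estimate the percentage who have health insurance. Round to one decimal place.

Post-stratification weights by population share, not respondent share:
  web, 18–33: 0.13 × 13.3 = 1.729
  web, 34+: 0.29 × 21.9 = 6.351
  mail, 18–33: 0.27 × 20.5 = 5.535
  mail, 34+: 0.08 × 18.1 = 1.448
  landline, 18–33: 0.07 × 36.6 = 2.562
  landline, 34+: 0.16 × 36.4 = 5.824
Post-stratified estimate = 23.449 → 23.4%.

23.4%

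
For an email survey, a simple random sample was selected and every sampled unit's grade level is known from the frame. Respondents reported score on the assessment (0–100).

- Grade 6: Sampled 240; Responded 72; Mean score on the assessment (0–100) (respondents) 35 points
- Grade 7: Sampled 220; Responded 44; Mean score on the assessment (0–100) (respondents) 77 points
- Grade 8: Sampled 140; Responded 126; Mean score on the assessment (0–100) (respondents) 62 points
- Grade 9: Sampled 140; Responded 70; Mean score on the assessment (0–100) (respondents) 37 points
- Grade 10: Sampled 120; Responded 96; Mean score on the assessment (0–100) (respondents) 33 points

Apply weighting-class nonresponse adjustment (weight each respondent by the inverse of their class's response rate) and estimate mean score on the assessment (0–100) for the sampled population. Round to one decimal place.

Response rates by class: Grade 6 72/240 = 30%, Grade 7 44/220 = 20%, Grade 8 126/140 = 90%, Grade 9 70/140 = 50%, Grade 10 96/120 = 80%.
Each respondent's weight = sampled/responded in their class; summing within a class gives n_sampled, so:
  Grade 6: 240 × 35 = 8400
  Grade 7: 220 × 77 = 16,940
  Grade 8: 140 × 62 = 8680
  Grade 9: 140 × 37 = 5180
  Grade 10: 120 × 33 = 3960
Adjusted estimate = 43,160 / 860 = 50.186 → 50.2.

50.2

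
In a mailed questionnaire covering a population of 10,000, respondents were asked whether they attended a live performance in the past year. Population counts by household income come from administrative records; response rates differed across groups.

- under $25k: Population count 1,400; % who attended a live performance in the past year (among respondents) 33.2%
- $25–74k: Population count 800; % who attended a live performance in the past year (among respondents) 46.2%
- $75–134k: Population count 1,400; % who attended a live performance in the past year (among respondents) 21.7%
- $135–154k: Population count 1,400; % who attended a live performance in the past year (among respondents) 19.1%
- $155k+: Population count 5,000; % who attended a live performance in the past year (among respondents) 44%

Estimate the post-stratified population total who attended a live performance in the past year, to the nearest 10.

3,610

Apply each group's respondent rate to its population count:
  under $25k: 1,400 × 33.2% = 464.8
  $25–74k: 800 × 46.2% = 369.6
  $75–134k: 1,400 × 21.7% = 303.8
  $135–154k: 1,400 × 19.1% = 267.4
  $155k+: 5,000 × 44% = 2200
Estimated total = 3605.6 → 3,610.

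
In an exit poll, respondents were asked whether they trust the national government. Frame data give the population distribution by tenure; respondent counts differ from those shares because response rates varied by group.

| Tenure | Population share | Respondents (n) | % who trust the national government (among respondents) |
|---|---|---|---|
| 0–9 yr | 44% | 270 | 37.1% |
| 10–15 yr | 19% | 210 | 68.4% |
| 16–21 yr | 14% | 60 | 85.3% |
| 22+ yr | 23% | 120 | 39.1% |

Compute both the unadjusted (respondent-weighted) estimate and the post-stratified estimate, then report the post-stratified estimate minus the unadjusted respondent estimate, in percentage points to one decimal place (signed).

-1.5 percentage points

Naive respondent-only estimate (weights = respondent counts):
  (270/660)×37.1 + (210/660)×68.4 + (60/660)×85.3 + (120/660)×39.1 = 51.8045%
Reweighting by population tenure shares:
  0.44×37.1 + 0.19×68.4 + 0.14×85.3 + 0.23×39.1 = 50.255%
Difference = 50.255 − 51.8045 = -1.5495 pp.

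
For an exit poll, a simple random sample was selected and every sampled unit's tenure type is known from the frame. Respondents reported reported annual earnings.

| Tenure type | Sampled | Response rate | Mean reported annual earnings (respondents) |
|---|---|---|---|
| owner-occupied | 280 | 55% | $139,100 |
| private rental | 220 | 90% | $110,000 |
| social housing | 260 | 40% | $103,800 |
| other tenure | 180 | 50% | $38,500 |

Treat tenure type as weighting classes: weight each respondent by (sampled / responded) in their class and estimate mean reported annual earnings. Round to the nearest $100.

Each respondent's weight = sampled/responded in their class; summing within a class gives n_sampled, so:
  owner-occupied: 280 × 139,100 = 38,948,000
  private rental: 220 × 110,000 = 24,200,000
  social housing: 260 × 103,800 = 26,988,000
  other tenure: 180 × 38,500 = 6,930,000
Adjusted estimate = 97,066,000 / 940 = 103262 → $103,300.

$103,300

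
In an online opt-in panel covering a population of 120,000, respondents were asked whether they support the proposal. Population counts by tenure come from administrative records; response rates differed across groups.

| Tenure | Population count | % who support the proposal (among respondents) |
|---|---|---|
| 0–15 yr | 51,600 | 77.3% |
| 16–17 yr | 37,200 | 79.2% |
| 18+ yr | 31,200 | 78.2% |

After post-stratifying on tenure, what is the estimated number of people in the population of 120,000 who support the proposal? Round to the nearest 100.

Estimated count per cell = population count × respondent percentage:
  0–15 yr: 51,600 × 77.3% = 39886.8
  16–17 yr: 37,200 × 79.2% = 29462.4
  18+ yr: 31,200 × 78.2% = 24398.4
Estimated total = 93747.6 → 93,700.

93,700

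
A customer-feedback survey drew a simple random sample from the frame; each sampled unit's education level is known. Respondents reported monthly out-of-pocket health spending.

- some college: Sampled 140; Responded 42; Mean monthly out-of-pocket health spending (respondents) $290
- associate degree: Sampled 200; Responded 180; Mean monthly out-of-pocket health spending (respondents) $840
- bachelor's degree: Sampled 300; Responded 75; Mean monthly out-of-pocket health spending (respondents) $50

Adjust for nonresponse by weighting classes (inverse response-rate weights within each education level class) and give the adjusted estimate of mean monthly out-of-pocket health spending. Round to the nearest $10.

$350

Response rates by class: some college 42/140 = 30%, associate degree 180/200 = 90%, bachelor's degree 75/300 = 25%.
Each respondent's weight = sampled/responded in their class; summing within a class gives n_sampled, so:
  some college: 140 × 290 = 40,600
  associate degree: 200 × 840 = 168,000
  bachelor's degree: 300 × 50 = 15,000
Adjusted estimate = 223,600 / 640 = 349.375 → $350.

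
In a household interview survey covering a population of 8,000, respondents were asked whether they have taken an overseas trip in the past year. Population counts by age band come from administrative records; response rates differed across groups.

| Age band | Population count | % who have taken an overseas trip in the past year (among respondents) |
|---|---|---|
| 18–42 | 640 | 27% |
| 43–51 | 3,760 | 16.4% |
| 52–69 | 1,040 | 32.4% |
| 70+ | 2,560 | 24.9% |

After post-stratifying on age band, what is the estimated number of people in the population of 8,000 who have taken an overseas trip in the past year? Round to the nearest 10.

1,760

Estimated count per cell = population count × respondent percentage:
  18–42: 640 × 27% = 172.8
  43–51: 3,760 × 16.4% = 616.64
  52–69: 1,040 × 32.4% = 336.96
  70+: 2,560 × 24.9% = 637.44
Estimated total = 1763.84 → 1,760.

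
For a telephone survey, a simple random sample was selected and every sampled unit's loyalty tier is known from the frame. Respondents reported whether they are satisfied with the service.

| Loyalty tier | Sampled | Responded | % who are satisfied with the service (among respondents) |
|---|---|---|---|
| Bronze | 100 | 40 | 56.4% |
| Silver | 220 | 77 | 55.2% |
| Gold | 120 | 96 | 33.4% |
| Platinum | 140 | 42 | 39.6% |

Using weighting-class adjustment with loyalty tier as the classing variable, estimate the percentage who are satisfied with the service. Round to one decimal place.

Class response rates: Bronze 40/100 = 40%, Silver 77/220 = 35%, Gold 96/120 = 80%, Platinum 42/140 = 30%.
Each respondent's weight = sampled/responded in their class; summing within a class gives n_sampled, so:
  Bronze: 100 × 56.4 = 5640
  Silver: 220 × 55.2 = 12,144
  Gold: 120 × 33.4 = 4008
  Platinum: 140 × 39.6 = 5544
Adjusted estimate = 27,336 / 580 = 47.131 → 47.1%.

47.1%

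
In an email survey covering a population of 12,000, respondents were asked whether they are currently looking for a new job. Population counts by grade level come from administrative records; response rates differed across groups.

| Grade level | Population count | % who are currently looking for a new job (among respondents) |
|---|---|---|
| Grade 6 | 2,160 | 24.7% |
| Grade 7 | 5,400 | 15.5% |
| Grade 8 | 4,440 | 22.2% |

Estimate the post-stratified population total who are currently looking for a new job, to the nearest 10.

2,360

Apply each group's respondent rate to its population count:
  Grade 6: 2,160 × 24.7% = 533.52
  Grade 7: 5,400 × 15.5% = 837
  Grade 8: 4,440 × 22.2% = 985.68
Estimated total = 2356.2 → 2,360.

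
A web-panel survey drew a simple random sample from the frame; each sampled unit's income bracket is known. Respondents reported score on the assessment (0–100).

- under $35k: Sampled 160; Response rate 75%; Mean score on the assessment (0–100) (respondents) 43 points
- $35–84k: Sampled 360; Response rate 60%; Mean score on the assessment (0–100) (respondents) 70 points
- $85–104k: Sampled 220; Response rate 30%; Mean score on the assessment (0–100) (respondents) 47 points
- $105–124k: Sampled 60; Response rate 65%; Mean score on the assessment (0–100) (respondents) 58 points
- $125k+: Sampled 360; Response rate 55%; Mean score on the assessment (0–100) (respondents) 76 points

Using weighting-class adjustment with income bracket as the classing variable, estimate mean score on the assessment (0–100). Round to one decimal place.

Inverse-response-rate weighting restores each class to its sampled count, so class totals weight by n_sampled:
  under $35k: 160 × 43 = 6880
  $35–84k: 360 × 70 = 25,200
  $85–104k: 220 × 47 = 10,340
  $105–124k: 60 × 58 = 3480
  $125k+: 360 × 76 = 27,360
Adjusted estimate = 73,260 / 1,160 = 63.1552 → 63.2.

63.2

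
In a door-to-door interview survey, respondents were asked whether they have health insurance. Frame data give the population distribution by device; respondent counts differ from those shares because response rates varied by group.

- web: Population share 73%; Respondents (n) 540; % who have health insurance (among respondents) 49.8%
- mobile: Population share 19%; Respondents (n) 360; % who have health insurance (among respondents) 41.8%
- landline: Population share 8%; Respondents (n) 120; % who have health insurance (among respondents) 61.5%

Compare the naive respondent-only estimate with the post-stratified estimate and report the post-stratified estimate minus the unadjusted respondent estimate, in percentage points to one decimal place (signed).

Unadjusted (pooled respondent) estimate weights by respondent counts:
  (540/1020)×49.8 + (360/1020)×41.8 + (120/1020)×61.5 = 48.3529%
Post-stratified estimate weights by population shares:
  0.73×49.8 + 0.19×41.8 + 0.08×61.5 = 49.216%
Difference = 49.216 − 48.3529 = 0.8631 pp.

+0.9 percentage points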